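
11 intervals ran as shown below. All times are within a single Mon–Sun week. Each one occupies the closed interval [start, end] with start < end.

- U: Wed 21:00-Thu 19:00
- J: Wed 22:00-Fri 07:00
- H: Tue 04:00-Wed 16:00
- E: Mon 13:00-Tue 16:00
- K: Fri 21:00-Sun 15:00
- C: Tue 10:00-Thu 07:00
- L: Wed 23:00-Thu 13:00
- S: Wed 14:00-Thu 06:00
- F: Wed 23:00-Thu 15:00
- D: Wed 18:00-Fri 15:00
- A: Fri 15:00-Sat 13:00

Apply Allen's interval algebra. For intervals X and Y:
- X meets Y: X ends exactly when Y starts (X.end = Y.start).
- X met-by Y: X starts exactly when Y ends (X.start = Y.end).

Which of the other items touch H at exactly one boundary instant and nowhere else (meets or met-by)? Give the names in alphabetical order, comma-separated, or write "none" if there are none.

Target H = [Tue 04:00, Wed 16:00].
A [Fri 15:00, Sat 13:00] → after → no.
C [Tue 10:00, Thu 07:00] → overlapped-by → no.
D [Wed 18:00, Fri 15:00] → after → no.
E [Mon 13:00, Tue 16:00] → overlaps → no.
F [Wed 23:00, Thu 15:00] → after → no.
J [Wed 22:00, Fri 07:00] → after → no.
K [Fri 21:00, Sun 15:00] → after → no.
L [Wed 23:00, Thu 13:00] → after → no.
S [Wed 14:00, Thu 06:00] → overlapped-by → no.
U [Wed 21:00, Thu 19:00] → after → no.
Result: none.

none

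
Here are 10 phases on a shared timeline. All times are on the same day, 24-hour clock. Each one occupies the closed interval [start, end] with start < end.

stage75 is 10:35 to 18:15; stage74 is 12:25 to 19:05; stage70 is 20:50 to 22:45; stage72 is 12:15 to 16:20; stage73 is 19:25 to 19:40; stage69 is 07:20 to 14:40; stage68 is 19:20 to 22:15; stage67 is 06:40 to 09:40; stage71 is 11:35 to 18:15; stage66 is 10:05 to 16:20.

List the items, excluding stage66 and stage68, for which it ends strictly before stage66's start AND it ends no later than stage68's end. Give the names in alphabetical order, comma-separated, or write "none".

stage67

Conditions: its end is strictly before stage66's start (X.end < 10:05) AND its end is no later than stage68's end (X.end <= 22:15).
stage67: end 09:40 < 10:05? ✓; end 09:40 <= 22:15? ✓ → yes.
stage69: end 14:40 < 10:05? ✗; end 14:40 <= 22:15? ✓ → no.
stage70: end 22:45 < 10:05? ✗; end 22:45 <= 22:15? ✗ → no.
stage71: end 18:15 < 10:05? ✗; end 18:15 <= 22:15? ✓ → no.
stage72: end 16:20 < 10:05? ✗; end 16:20 <= 22:15? ✓ → no.
stage73: end 19:40 < 10:05? ✗; end 19:40 <= 22:15? ✓ → no.
stage74: end 19:05 < 10:05? ✗; end 19:05 <= 22:15? ✓ → no.
stage75: end 18:15 < 10:05? ✗; end 18:15 <= 22:15? ✓ → no.
Result: stage67.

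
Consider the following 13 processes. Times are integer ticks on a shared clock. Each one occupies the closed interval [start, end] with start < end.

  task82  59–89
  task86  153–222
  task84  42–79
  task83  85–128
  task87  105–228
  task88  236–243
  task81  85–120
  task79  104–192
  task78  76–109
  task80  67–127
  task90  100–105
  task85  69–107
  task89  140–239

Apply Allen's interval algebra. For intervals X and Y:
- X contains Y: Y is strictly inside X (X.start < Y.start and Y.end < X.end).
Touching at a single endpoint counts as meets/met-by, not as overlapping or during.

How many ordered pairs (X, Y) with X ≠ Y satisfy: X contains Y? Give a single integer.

10

Checking all 156 ordered pairs for relation 'contains'; matching pairs in alphabetical order:
(task78, task90): task78 contains task90 ✓
(task80, task78): task80 contains task78 ✓
(task80, task81): task80 contains task81 ✓
(task80, task85): task80 contains task85 ✓
(task80, task90): task80 contains task90 ✓
(task81, task90): task81 contains task90 ✓
(task83, task90): task83 contains task90 ✓
(task85, task90): task85 contains task90 ✓
(task87, task86): task87 contains task86 ✓
(task89, task86): task89 contains task86 ✓
Count: 10.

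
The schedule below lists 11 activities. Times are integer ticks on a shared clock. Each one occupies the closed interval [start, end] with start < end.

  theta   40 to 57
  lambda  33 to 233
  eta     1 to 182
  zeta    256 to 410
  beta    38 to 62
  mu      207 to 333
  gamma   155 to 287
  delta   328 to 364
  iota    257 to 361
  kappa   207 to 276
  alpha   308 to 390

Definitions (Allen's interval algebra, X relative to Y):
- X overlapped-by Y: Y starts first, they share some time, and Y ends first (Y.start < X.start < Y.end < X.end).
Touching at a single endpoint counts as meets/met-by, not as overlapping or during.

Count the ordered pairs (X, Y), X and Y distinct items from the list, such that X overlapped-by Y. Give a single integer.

16

Checking all 110 ordered pairs for relation 'overlapped-by'; matching pairs in alphabetical order:
(alpha, iota): alpha overlapped-by iota ✓
(alpha, mu): alpha overlapped-by mu ✓
(delta, iota): delta overlapped-by iota ✓
(delta, mu): delta overlapped-by mu ✓
(gamma, eta): gamma overlapped-by eta ✓
(gamma, lambda): gamma overlapped-by lambda ✓
(iota, gamma): iota overlapped-by gamma ✓
(iota, kappa): iota overlapped-by kappa ✓
(iota, mu): iota overlapped-by mu ✓
(kappa, lambda): kappa overlapped-by lambda ✓
(lambda, eta): lambda overlapped-by eta ✓
(mu, gamma): mu overlapped-by gamma ✓
(mu, lambda): mu overlapped-by lambda ✓
(zeta, gamma): zeta overlapped-by gamma ✓
(zeta, kappa): zeta overlapped-by kappa ✓
(zeta, mu): zeta overlapped-by mu ✓
Count: 16.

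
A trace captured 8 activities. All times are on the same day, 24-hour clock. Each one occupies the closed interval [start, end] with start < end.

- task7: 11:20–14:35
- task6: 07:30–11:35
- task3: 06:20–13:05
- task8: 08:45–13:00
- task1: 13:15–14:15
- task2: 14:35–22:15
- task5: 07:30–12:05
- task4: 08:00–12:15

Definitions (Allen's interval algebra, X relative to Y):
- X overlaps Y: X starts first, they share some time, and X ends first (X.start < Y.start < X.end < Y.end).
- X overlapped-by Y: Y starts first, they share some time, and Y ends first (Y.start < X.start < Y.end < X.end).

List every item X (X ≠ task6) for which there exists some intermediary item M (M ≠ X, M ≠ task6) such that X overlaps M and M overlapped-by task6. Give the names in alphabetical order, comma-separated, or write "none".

Target task6 = [07:30, 11:35].
Intermediaries M with M overlapped-by task6: task4, task7, task8.
Via task4 — items with X overlaps task4: task5.
Via task7 — items with X overlaps task7: task3, task4, task5, task8.
Via task8 — items with X overlaps task8: task4, task5.
Union: task3, task4, task5, task8.

task3, task4, task5, task8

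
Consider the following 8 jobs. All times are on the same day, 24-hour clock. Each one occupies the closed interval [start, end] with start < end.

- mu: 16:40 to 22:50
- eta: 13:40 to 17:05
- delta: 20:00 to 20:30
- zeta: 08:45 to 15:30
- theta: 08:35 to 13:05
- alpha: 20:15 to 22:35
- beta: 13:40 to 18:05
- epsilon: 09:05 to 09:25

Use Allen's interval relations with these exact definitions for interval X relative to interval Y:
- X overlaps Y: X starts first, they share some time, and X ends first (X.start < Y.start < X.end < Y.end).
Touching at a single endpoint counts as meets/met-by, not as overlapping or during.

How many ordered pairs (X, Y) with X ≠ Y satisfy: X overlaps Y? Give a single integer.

Checking all 56 ordered pairs for relation 'overlaps'; matching pairs in alphabetical order:
(beta, mu): beta overlaps mu ✓
(delta, alpha): delta overlaps alpha ✓
(eta, mu): eta overlaps mu ✓
(theta, zeta): theta overlaps zeta ✓
(zeta, beta): zeta overlaps beta ✓
(zeta, eta): zeta overlaps eta ✓
Count: 6.

6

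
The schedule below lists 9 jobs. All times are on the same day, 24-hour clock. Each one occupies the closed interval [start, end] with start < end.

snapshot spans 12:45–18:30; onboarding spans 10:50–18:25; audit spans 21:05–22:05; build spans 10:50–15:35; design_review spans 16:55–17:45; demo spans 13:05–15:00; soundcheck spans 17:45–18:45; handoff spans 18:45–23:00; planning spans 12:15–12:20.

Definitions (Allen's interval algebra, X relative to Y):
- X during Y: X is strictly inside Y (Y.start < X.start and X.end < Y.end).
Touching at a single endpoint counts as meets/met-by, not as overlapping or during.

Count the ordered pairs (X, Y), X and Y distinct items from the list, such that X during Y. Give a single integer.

8

Checking all 72 ordered pairs for relation 'during'; matching pairs in alphabetical order:
(audit, handoff): audit during handoff ✓
(demo, build): demo during build ✓
(demo, onboarding): demo during onboarding ✓
(demo, snapshot): demo during snapshot ✓
(design_review, onboarding): design_review during onboarding ✓
(design_review, snapshot): design_review during snapshot ✓
(planning, build): planning during build ✓
(planning, onboarding): planning during onboarding ✓
Count: 8.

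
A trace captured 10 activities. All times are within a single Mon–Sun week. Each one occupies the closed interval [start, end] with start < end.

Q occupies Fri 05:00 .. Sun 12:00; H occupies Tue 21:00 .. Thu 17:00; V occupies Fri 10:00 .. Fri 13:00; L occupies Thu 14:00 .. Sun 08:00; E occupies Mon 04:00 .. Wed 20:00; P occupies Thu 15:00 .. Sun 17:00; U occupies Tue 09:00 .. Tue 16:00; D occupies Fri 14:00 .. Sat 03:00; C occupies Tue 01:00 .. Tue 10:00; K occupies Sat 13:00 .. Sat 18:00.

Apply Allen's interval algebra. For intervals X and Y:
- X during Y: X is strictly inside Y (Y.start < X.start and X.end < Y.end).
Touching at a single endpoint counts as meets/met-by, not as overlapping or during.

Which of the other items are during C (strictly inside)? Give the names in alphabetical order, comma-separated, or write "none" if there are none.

Target C = [Tue 01:00, Tue 10:00].
D [Fri 14:00, Sat 03:00] → after → no.
E [Mon 04:00, Wed 20:00] → contains → no.
H [Tue 21:00, Thu 17:00] → after → no.
K [Sat 13:00, Sat 18:00] → after → no.
L [Thu 14:00, Sun 08:00] → after → no.
P [Thu 15:00, Sun 17:00] → after → no.
Q [Fri 05:00, Sun 12:00] → after → no.
U [Tue 09:00, Tue 16:00] → overlapped-by → no.
V [Fri 10:00, Fri 13:00] → after → no.
Result: none.

none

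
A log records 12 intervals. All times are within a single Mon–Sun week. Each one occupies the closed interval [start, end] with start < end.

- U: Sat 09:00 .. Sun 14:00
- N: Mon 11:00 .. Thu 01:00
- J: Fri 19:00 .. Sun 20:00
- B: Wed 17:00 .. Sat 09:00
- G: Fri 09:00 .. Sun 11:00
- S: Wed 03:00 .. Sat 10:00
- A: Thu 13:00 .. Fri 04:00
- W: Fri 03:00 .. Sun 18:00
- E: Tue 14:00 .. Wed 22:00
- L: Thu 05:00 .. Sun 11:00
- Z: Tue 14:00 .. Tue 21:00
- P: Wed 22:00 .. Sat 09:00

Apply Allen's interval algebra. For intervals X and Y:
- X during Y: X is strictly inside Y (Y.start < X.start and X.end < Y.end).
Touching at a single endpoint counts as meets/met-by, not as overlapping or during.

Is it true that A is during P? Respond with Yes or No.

Yes

A = [Thu 13:00, Fri 04:00], P = [Wed 22:00, Sat 09:00].
Actual relation of A to P: during.
Asked whether 'during' holds → Yes.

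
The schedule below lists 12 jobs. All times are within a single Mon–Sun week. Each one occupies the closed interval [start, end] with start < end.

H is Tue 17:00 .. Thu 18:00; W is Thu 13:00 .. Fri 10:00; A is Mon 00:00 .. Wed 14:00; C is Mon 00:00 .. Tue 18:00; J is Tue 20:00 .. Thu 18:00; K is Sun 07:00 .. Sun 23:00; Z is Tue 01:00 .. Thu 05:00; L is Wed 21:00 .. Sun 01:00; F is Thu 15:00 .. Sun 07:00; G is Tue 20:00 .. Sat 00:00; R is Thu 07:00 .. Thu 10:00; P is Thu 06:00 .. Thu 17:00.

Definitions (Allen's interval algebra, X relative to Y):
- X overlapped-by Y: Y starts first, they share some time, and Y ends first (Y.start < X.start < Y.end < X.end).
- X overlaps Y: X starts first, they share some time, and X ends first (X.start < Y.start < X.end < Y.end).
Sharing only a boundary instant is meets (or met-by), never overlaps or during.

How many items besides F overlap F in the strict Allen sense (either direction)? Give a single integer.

6

Target F = [Thu 15:00, Sun 07:00].
A [Mon 00:00, Wed 14:00] → before → no.
C [Mon 00:00, Tue 18:00] → before → no.
G [Tue 20:00, Sat 00:00] → overlaps → counts.
H [Tue 17:00, Thu 18:00] → overlaps → counts.
J [Tue 20:00, Thu 18:00] → overlaps → counts.
K [Sun 07:00, Sun 23:00] → met-by → no.
L [Wed 21:00, Sun 01:00] → overlaps → counts.
P [Thu 06:00, Thu 17:00] → overlaps → counts.
R [Thu 07:00, Thu 10:00] → before → no.
W [Thu 13:00, Fri 10:00] → overlaps → counts.
Z [Tue 01:00, Thu 05:00] → before → no.
Total: 6.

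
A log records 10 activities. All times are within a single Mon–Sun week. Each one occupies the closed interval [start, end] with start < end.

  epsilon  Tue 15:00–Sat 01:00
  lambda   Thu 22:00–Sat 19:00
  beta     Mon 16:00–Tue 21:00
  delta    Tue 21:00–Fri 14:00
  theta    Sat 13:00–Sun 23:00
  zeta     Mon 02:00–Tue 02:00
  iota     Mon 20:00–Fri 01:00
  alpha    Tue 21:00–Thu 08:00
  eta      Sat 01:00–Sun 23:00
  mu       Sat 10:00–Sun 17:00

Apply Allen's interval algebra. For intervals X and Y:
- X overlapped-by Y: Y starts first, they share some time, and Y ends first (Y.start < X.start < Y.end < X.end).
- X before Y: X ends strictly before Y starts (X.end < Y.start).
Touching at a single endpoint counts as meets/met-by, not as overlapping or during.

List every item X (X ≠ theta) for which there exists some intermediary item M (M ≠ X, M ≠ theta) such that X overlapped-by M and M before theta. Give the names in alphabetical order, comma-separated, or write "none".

Target theta = [Sat 13:00, Sun 23:00].
Intermediaries M with M before theta: alpha, beta, delta, epsilon, iota, zeta.
Via alpha — items with X overlapped-by alpha: none.
Via beta — items with X overlapped-by beta: epsilon, iota.
Via delta — items with X overlapped-by delta: lambda.
Via epsilon — items with X overlapped-by epsilon: lambda.
Via iota — items with X overlapped-by iota: delta, epsilon, lambda.
Via zeta — items with X overlapped-by zeta: beta, iota.
Union: beta, delta, epsilon, iota, lambda.

beta, delta, epsilon, iota, lambda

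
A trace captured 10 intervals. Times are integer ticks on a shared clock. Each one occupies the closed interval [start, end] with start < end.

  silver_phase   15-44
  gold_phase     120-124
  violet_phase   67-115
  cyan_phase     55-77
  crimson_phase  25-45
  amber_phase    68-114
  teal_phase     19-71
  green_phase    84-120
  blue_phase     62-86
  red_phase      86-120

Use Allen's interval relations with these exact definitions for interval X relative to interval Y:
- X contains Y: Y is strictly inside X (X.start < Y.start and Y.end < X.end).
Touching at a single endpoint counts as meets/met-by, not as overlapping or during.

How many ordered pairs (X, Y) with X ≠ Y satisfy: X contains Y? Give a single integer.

Checking all 90 ordered pairs for relation 'contains'; matching pairs in alphabetical order:
(teal_phase, crimson_phase): teal_phase contains crimson_phase ✓
(violet_phase, amber_phase): violet_phase contains amber_phase ✓
Count: 2.

2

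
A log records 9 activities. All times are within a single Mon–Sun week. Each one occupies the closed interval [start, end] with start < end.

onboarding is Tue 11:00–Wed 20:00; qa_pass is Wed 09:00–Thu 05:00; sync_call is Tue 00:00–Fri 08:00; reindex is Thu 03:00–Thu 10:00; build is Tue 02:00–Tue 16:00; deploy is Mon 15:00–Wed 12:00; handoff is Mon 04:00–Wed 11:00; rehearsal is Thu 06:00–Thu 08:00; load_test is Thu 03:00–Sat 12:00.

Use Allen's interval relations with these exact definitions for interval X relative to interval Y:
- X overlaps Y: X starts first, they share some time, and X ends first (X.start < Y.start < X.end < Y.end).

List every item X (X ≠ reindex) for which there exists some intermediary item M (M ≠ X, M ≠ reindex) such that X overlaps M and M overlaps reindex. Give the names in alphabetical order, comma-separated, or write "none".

deploy, handoff, onboarding

Target reindex = [Thu 03:00, Thu 10:00].
Intermediaries M with M overlaps reindex: qa_pass.
Via qa_pass — items with X overlaps qa_pass: deploy, handoff, onboarding.
Union: deploy, handoff, onboarding.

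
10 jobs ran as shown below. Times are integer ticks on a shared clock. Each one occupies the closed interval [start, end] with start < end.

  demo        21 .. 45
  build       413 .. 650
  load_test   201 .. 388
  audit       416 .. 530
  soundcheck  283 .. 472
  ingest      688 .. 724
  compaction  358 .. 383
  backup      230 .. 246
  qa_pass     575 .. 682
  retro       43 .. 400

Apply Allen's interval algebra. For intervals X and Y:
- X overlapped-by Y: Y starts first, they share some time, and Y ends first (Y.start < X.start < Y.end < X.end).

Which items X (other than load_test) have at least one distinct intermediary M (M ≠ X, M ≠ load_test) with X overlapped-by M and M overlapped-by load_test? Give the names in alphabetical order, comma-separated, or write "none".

audit, build

Target load_test = [201, 388].
Intermediaries M with M overlapped-by load_test: soundcheck.
Via soundcheck — items with X overlapped-by soundcheck: audit, build.
Union: audit, build.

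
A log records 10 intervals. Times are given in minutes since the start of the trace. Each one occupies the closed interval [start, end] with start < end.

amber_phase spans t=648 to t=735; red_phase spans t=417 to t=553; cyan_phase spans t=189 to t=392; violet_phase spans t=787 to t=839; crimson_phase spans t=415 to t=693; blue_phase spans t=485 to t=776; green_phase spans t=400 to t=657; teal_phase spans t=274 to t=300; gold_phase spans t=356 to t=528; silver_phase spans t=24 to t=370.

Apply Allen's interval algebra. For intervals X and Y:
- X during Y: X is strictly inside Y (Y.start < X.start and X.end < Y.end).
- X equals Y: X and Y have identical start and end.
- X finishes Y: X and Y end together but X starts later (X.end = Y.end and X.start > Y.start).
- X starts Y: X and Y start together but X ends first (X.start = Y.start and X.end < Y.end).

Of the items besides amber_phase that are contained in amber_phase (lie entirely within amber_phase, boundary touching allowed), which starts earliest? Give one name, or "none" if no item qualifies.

none

Target amber_phase = [t=648, t=735].
blue_phase [t=485, t=776] → contains → excluded.
crimson_phase [t=415, t=693] → overlaps → excluded.
cyan_phase [t=189, t=392] → before → excluded.
gold_phase [t=356, t=528] → before → excluded.
green_phase [t=400, t=657] → overlaps → excluded.
red_phase [t=417, t=553] → before → excluded.
silver_phase [t=24, t=370] → before → excluded.
teal_phase [t=274, t=300] → before → excluded.
violet_phase [t=787, t=839] → after → excluded.
No candidates → none.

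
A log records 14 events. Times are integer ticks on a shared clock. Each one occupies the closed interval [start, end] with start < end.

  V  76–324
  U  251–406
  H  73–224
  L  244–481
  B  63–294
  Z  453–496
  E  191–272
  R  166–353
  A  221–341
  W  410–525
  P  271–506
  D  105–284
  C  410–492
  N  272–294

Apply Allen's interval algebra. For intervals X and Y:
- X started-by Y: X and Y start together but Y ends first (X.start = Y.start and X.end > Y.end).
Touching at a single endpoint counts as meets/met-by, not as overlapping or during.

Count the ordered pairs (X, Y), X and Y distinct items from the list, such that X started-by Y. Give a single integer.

1

Checking all 182 ordered pairs for relation 'started-by'; matching pairs in alphabetical order:
(W, C): W started-by C ✓
Count: 1.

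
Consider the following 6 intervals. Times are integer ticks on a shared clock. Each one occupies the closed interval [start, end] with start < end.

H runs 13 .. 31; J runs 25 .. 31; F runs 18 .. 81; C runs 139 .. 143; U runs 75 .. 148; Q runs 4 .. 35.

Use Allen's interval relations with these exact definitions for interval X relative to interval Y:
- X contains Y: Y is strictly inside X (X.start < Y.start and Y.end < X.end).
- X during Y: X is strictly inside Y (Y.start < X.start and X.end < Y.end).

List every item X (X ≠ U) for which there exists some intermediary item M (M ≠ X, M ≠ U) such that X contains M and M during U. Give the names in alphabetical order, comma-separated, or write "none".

none

Target U = [75, 148].
Intermediaries M with M during U: C.
Via C — items with X contains C: none.
Union: none.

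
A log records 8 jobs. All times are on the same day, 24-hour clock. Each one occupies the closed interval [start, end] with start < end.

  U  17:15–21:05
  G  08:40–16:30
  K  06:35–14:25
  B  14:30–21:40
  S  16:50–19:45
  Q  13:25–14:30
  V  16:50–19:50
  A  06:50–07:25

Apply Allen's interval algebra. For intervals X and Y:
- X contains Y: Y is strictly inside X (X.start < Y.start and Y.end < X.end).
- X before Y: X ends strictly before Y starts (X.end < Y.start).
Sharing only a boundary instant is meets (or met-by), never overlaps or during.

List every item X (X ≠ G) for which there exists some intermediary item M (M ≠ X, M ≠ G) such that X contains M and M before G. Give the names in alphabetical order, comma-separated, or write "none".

K

Target G = [08:40, 16:30].
Intermediaries M with M before G: A.
Via A — items with X contains A: K.
Union: K.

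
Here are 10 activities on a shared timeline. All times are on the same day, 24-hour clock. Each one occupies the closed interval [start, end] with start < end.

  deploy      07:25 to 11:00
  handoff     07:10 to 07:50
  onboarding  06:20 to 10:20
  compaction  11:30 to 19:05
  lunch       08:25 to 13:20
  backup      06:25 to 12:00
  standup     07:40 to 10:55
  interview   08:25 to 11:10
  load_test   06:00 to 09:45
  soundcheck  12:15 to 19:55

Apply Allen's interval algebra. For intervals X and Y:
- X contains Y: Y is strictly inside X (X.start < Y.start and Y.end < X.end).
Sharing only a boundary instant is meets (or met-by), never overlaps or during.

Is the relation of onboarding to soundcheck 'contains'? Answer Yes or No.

onboarding = [06:20, 10:20], soundcheck = [12:15, 19:55].
Actual relation of onboarding to soundcheck: before.
Asked whether 'contains' holds → No.

No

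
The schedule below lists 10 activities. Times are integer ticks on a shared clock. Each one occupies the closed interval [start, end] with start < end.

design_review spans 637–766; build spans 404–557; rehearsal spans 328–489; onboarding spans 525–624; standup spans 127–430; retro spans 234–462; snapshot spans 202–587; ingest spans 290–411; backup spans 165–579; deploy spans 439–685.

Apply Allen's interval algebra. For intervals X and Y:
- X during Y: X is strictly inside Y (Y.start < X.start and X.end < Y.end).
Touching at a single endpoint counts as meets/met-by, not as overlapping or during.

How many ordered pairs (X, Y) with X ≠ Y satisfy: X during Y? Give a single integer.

Checking all 90 ordered pairs for relation 'during'; matching pairs in alphabetical order:
(build, backup): build during backup ✓
(build, snapshot): build during snapshot ✓
(ingest, backup): ingest during backup ✓
(ingest, retro): ingest during retro ✓
(ingest, snapshot): ingest during snapshot ✓
(ingest, standup): ingest during standup ✓
(onboarding, deploy): onboarding during deploy ✓
(rehearsal, backup): rehearsal during backup ✓
(rehearsal, snapshot): rehearsal during snapshot ✓
(retro, backup): retro during backup ✓
(retro, snapshot): retro during snapshot ✓
Count: 11.

11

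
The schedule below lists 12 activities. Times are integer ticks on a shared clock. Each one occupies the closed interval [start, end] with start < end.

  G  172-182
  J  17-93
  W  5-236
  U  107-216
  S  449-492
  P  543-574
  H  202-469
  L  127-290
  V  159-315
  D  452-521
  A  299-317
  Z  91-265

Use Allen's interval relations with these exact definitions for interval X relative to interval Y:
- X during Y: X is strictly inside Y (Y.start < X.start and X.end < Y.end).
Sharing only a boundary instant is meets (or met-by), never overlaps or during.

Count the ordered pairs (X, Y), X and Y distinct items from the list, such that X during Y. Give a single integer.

9

Checking all 132 ordered pairs for relation 'during'; matching pairs in alphabetical order:
(A, H): A during H ✓
(G, L): G during L ✓
(G, U): G during U ✓
(G, V): G during V ✓
(G, W): G during W ✓
(G, Z): G during Z ✓
(J, W): J during W ✓
(U, W): U during W ✓
(U, Z): U during Z ✓
Count: 9.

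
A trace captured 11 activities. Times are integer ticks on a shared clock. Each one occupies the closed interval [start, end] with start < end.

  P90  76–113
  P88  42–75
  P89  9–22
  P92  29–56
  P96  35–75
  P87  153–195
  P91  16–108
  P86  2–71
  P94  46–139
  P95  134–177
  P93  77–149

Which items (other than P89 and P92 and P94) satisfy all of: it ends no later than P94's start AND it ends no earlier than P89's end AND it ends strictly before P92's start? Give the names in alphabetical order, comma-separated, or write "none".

none

Conditions: its end is no later than P94's start (X.end <= 46) AND its end is no earlier than P89's end (X.end >= 22) AND its end is strictly before P92's start (X.end < 29).
P86: end 71 <= 46? ✗; end 71 >= 22? ✓; end 71 < 29? ✗ → no.
P87: end 195 <= 46? ✗; end 195 >= 22? ✓; end 195 < 29? ✗ → no.
P88: end 75 <= 46? ✗; end 75 >= 22? ✓; end 75 < 29? ✗ → no.
P90: end 113 <= 46? ✗; end 113 >= 22? ✓; end 113 < 29? ✗ → no.
P91: end 108 <= 46? ✗; end 108 >= 22? ✓; end 108 < 29? ✗ → no.
P93: end 149 <= 46? ✗; end 149 >= 22? ✓; end 149 < 29? ✗ → no.
P95: end 177 <= 46? ✗; end 177 >= 22? ✓; end 177 < 29? ✗ → no.
P96: end 75 <= 46? ✗; end 75 >= 22? ✓; end 75 < 29? ✗ → no.
Result: none.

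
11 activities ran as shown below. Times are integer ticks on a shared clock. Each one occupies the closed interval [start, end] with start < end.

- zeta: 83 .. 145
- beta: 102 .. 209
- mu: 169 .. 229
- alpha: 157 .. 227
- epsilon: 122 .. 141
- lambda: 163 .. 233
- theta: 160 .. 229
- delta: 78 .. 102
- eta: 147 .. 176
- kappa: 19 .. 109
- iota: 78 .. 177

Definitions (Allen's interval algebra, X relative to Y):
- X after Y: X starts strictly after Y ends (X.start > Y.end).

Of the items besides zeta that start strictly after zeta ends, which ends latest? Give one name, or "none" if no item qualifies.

Target zeta = [83, 145].
alpha [157, 227] → after → candidate.
beta [102, 209] → overlapped-by → excluded.
delta [78, 102] → overlaps → excluded.
epsilon [122, 141] → during → excluded.
eta [147, 176] → after → candidate.
iota [78, 177] → contains → excluded.
kappa [19, 109] → overlaps → excluded.
lambda [163, 233] → after → candidate.
mu [169, 229] → after → candidate.
theta [160, 229] → after → candidate.
Among candidates, latest end is 233 → lambda.

lambda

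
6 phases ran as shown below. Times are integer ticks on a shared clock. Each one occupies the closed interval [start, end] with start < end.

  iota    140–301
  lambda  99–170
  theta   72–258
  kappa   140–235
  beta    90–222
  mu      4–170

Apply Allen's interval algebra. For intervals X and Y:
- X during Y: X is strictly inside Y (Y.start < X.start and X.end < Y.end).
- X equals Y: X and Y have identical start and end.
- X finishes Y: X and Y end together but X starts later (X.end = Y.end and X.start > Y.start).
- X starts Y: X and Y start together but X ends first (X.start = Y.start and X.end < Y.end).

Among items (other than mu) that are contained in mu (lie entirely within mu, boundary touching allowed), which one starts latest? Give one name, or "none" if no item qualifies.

lambda

Target mu = [4, 170].
beta [90, 222] → overlapped-by → excluded.
iota [140, 301] → overlapped-by → excluded.
kappa [140, 235] → overlapped-by → excluded.
lambda [99, 170] → finishes → candidate.
theta [72, 258] → overlapped-by → excluded.
Among candidates, latest start is 99 → lambda.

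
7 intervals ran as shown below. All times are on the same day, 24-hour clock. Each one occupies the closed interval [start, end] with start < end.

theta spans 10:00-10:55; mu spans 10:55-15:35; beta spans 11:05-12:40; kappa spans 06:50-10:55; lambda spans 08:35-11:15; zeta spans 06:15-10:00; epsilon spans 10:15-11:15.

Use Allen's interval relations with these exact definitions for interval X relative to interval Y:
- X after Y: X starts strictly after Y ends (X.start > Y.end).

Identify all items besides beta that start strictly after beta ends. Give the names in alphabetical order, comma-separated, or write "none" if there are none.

none

Target beta = [11:05, 12:40].
epsilon [10:15, 11:15] → overlaps → no.
kappa [06:50, 10:55] → before → no.
lambda [08:35, 11:15] → overlaps → no.
mu [10:55, 15:35] → contains → no.
theta [10:00, 10:55] → before → no.
zeta [06:15, 10:00] → before → no.
Result: none.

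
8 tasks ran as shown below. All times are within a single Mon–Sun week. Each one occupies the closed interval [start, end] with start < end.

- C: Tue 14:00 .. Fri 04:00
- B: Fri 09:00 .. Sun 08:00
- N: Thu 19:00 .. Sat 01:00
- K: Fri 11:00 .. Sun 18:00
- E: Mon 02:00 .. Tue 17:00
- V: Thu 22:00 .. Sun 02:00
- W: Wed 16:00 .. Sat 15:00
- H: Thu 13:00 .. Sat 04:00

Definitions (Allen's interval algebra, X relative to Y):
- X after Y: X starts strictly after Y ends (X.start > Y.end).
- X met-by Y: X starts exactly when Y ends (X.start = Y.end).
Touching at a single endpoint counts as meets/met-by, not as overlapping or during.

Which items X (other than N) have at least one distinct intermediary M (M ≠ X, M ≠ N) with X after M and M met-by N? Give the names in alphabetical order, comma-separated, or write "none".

none

Target N = [Thu 19:00, Sat 01:00].
Intermediaries M with M met-by N: none.
Union: none.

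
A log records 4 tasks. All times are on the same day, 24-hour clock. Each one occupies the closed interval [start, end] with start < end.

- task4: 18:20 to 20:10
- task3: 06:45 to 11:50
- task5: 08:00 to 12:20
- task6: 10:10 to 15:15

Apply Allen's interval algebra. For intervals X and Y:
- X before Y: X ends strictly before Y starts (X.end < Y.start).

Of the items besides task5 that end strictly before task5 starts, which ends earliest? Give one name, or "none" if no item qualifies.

Target task5 = [08:00, 12:20].
task3 [06:45, 11:50] → overlaps → excluded.
task4 [18:20, 20:10] → after → excluded.
task6 [10:10, 15:15] → overlapped-by → excluded.
No candidates → none.

none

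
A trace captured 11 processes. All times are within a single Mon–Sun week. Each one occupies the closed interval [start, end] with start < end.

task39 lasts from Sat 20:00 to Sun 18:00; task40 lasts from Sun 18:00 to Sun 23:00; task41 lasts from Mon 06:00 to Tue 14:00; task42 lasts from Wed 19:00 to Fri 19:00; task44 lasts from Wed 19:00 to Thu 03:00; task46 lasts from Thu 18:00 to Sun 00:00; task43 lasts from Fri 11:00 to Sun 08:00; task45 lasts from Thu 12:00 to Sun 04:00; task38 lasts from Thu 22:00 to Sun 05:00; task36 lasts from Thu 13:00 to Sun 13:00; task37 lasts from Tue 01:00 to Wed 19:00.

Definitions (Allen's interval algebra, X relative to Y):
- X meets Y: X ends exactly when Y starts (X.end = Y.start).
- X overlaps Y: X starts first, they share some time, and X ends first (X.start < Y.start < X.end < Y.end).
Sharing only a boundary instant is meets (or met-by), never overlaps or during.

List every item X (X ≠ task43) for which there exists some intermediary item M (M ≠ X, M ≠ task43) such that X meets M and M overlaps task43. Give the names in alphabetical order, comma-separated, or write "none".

Target task43 = [Fri 11:00, Sun 08:00].
Intermediaries M with M overlaps task43: task38, task42, task45, task46.
Via task38 — items with X meets task38: none.
Via task42 — items with X meets task42: task37.
Via task45 — items with X meets task45: none.
Via task46 — items with X meets task46: none.
Union: task37.

task37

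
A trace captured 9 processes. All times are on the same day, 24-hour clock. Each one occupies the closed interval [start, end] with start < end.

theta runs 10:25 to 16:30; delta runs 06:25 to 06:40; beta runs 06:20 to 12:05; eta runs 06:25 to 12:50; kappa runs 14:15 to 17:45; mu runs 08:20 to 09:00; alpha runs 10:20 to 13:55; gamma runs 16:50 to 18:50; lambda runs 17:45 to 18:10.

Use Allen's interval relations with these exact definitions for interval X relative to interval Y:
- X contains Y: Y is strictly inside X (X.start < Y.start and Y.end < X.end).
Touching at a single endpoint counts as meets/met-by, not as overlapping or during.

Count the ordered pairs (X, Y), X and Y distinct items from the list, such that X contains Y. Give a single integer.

4

Checking all 72 ordered pairs for relation 'contains'; matching pairs in alphabetical order:
(beta, delta): beta contains delta ✓
(beta, mu): beta contains mu ✓
(eta, mu): eta contains mu ✓
(gamma, lambda): gamma contains lambda ✓
Count: 4.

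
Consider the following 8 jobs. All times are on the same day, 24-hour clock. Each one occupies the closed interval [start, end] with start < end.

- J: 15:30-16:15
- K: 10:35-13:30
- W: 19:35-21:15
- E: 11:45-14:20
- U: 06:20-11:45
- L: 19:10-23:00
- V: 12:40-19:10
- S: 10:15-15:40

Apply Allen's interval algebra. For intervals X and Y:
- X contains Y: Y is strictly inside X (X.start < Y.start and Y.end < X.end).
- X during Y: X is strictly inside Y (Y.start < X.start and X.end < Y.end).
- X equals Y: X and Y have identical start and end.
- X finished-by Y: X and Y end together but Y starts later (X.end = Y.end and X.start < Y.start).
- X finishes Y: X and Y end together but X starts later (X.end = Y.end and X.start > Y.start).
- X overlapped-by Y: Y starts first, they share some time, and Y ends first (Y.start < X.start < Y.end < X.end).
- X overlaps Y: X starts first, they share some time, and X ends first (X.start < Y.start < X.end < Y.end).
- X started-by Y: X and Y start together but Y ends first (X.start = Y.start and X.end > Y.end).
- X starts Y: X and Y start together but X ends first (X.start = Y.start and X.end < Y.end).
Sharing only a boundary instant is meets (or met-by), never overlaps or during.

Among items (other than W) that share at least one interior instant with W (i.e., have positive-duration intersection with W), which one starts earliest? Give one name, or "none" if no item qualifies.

Target W = [19:35, 21:15].
E [11:45, 14:20] → before → excluded.
J [15:30, 16:15] → before → excluded.
K [10:35, 13:30] → before → excluded.
L [19:10, 23:00] → contains → candidate.
S [10:15, 15:40] → before → excluded.
U [06:20, 11:45] → before → excluded.
V [12:40, 19:10] → before → excluded.
Among candidates, earliest start is 19:10 → L.

L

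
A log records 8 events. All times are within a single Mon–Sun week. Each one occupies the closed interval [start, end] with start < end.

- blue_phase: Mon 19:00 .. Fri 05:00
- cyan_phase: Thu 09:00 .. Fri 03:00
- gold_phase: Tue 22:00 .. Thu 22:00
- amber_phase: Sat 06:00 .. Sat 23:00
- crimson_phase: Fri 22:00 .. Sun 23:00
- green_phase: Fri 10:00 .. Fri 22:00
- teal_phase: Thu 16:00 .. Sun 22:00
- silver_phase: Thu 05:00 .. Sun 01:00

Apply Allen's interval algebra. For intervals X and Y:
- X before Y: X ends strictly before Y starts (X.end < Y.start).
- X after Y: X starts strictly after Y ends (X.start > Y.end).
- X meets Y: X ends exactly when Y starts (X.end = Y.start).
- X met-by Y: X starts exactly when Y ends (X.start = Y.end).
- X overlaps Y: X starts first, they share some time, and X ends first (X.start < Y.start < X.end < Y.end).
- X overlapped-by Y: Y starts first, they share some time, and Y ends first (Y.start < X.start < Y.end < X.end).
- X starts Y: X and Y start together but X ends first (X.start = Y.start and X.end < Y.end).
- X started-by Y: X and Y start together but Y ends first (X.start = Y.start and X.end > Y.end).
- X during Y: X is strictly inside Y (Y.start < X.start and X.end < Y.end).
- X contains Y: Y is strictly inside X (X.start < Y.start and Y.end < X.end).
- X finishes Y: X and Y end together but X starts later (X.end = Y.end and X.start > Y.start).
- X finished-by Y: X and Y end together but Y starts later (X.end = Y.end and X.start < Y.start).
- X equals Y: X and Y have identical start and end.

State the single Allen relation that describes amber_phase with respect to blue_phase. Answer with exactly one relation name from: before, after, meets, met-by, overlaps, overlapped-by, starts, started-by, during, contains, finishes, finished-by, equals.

after

amber_phase = [Sat 06:00, Sat 23:00]; blue_phase = [Mon 19:00, Fri 05:00].
Compare endpoints: amber_phase.start > blue_phase.start, amber_phase.start > blue_phase.end, amber_phase.end > blue_phase.start, amber_phase.end > blue_phase.end.
That pattern is 'after'.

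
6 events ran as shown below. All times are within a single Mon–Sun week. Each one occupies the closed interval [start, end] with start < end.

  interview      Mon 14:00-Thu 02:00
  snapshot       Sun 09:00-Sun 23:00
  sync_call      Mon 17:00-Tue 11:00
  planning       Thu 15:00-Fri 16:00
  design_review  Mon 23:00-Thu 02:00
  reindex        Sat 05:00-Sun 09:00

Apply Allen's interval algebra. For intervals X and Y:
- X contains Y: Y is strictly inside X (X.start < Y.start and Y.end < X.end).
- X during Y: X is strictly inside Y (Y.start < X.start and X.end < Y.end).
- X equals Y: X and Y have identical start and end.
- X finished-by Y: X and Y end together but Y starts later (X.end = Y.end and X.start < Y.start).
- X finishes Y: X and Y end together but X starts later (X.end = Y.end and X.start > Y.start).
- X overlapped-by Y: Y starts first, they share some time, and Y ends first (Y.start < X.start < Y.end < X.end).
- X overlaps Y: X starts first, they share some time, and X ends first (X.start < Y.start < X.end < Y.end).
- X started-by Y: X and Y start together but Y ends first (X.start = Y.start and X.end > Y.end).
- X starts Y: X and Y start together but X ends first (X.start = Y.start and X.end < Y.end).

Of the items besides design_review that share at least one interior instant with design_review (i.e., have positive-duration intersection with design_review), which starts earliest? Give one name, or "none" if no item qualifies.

interview

Target design_review = [Mon 23:00, Thu 02:00].
interview [Mon 14:00, Thu 02:00] → finished-by → candidate.
planning [Thu 15:00, Fri 16:00] → after → excluded.
reindex [Sat 05:00, Sun 09:00] → after → excluded.
snapshot [Sun 09:00, Sun 23:00] → after → excluded.
sync_call [Mon 17:00, Tue 11:00] → overlaps → candidate.
Among candidates, earliest start is Mon 14:00 → interview.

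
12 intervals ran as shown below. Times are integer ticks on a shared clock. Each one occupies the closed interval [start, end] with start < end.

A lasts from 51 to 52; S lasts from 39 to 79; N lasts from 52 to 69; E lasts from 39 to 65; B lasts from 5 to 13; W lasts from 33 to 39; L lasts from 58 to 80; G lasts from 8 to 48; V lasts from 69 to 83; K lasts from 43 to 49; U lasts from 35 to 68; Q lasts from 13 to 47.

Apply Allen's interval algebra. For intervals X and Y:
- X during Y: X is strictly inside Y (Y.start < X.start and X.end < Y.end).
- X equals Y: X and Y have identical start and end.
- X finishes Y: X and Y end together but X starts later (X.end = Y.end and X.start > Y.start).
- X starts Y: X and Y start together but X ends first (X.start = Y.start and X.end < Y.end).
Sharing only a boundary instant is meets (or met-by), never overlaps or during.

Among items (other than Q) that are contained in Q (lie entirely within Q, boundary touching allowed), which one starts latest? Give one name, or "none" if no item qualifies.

W

Target Q = [13, 47].
A [51, 52] → after → excluded.
B [5, 13] → meets → excluded.
E [39, 65] → overlapped-by → excluded.
G [8, 48] → contains → excluded.
K [43, 49] → overlapped-by → excluded.
L [58, 80] → after → excluded.
N [52, 69] → after → excluded.
S [39, 79] → overlapped-by → excluded.
U [35, 68] → overlapped-by → excluded.
V [69, 83] → after → excluded.
W [33, 39] → during → candidate.
Among candidates, latest start is 33 → W.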